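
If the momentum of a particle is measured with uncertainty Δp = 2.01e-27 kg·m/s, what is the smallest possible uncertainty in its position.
26.233 nm

Using the Heisenberg uncertainty principle:
ΔxΔp ≥ ℏ/2

The minimum uncertainty in position is:
Δx_min = ℏ/(2Δp)
Δx_min = (1.055e-34 J·s) / (2 × 2.010e-27 kg·m/s)
Δx_min = 2.623e-08 m = 26.233 nm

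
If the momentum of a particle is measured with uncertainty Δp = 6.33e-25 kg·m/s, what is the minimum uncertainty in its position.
83.300 pm

Using the Heisenberg uncertainty principle:
ΔxΔp ≥ ℏ/2

The minimum uncertainty in position is:
Δx_min = ℏ/(2Δp)
Δx_min = (1.055e-34 J·s) / (2 × 6.330e-25 kg·m/s)
Δx_min = 8.330e-11 m = 83.300 pm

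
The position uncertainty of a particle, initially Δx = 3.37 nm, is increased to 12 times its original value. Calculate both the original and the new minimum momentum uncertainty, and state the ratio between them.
Original Δp_min = 1.565 × 10^-26 kg·m/s; new Δp'_min = 1.304 × 10^-27 kg·m/s; ratio Δp'_min/Δp_min = 1/12.

From the uncertainty principle ΔxΔp ≥ ℏ/2, the minimum momentum uncertainty is Δp_min = ℏ/(2Δx).

Original (Δx = 3.37 nm = 3.370e-09 m):
Δp_min = (1.055e-34 J·s)/(2 × 3.370e-09 m) = 1.565e-26 kg·m/s

When Δx → 12Δx:
Δp'_min = ℏ/(2 × 12Δx) = (1/12) × ℏ/(2Δx) = (1/12) × Δp_min
Δp'_min = 1/12 × 1.565e-26 kg·m/s = 1.304e-27 kg·m/s

Since Δp_min ∝ 1/Δx, when Δx is increased to 12 times its original value, Δp_min decreases to 1/12 of its original value.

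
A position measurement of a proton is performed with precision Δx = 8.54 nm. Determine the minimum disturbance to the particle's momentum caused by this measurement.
6.174 × 10^-27 kg·m/s

The uncertainty principle implies that measuring position disturbs momentum:
ΔxΔp ≥ ℏ/2

When we measure position with precision Δx, we necessarily introduce a momentum uncertainty:
Δp ≥ ℏ/(2Δx)
Δp_min = (1.055e-34 J·s) / (2 × 8.540e-09 m)
Δp_min = 6.174e-27 kg·m/s

The more precisely we measure position, the greater the momentum disturbance.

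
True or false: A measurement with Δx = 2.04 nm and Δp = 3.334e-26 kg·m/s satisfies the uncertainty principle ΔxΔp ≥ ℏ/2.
Yes, it satisfies the uncertainty principle.

Calculate the product ΔxΔp:
ΔxΔp = (2.040e-09 m) × (3.334e-26 kg·m/s)
ΔxΔp = 6.801e-35 J·s

Compare to the minimum allowed value ℏ/2:
ℏ/2 = 5.273e-35 J·s

Since ΔxΔp = 6.801e-35 J·s ≥ 5.273e-35 J·s = ℏ/2,
the measurement satisfies the uncertainty principle.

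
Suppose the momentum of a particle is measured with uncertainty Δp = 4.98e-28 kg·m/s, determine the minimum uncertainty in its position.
105.881 nm

Using the Heisenberg uncertainty principle:
ΔxΔp ≥ ℏ/2

The minimum uncertainty in position is:
Δx_min = ℏ/(2Δp)
Δx_min = (1.055e-34 J·s) / (2 × 4.980e-28 kg·m/s)
Δx_min = 1.059e-07 m = 105.881 nm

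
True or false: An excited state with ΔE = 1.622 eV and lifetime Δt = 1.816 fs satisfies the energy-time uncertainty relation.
Yes, it satisfies the uncertainty relation.

Calculate the product ΔEΔt:
ΔE = 1.622 eV = 2.599e-19 J
ΔEΔt = (2.599e-19 J) × (1.816e-15 s)
ΔEΔt = 4.719e-34 J·s

Compare to the minimum allowed value ℏ/2:
ℏ/2 = 5.273e-35 J·s

Since ΔEΔt = 4.719e-34 J·s ≥ 5.273e-35 J·s = ℏ/2,
this satisfies the uncertainty relation.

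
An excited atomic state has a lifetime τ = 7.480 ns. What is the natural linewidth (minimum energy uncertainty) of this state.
43.998 neV

Using the energy-time uncertainty principle:
ΔEΔt ≥ ℏ/2

The lifetime τ represents the time uncertainty Δt.
The natural linewidth (minimum energy uncertainty) is:

ΔE = ℏ/(2τ)
ΔE = (1.055e-34 J·s) / (2 × 7.480e-09 s)
ΔE = 7.049e-27 J = 43.998 neV

This natural linewidth limits the precision of spectroscopic measurements.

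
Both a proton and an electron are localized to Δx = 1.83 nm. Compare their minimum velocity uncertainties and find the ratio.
The electron has the larger minimum velocity uncertainty, by a ratio of 1836.2.

For both particles, Δp_min = ℏ/(2Δx) = 2.881e-26 kg·m/s (same for both).

The velocity uncertainty is Δv = Δp/m:
- proton: Δv = 2.881e-26 / 1.673e-27 = 1.723e+01 m/s = 17.227 m/s
- electron: Δv = 2.881e-26 / 9.109e-31 = 3.163e+04 m/s = 31.631 km/s

Ratio: 3.163e+04 / 1.723e+01 = 1836.2

The lighter particle has larger velocity uncertainty because Δv ∝ 1/m.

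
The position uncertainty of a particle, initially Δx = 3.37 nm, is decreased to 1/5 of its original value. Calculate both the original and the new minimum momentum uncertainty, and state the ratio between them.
Original Δp_min = 1.565 × 10^-26 kg·m/s; new Δp'_min = 7.823 × 10^-26 kg·m/s; ratio Δp'_min/Δp_min = 5.

From the uncertainty principle ΔxΔp ≥ ℏ/2, the minimum momentum uncertainty is Δp_min = ℏ/(2Δx).

Original (Δx = 3.37 nm = 3.370e-09 m):
Δp_min = (1.055e-34 J·s)/(2 × 3.370e-09 m) = 1.565e-26 kg·m/s

When Δx → (1/5)Δx:
Δp'_min = ℏ/(2 × (1/5)Δx) = 5 × ℏ/(2Δx) = 5 × Δp_min
Δp'_min = 5 × 1.565e-26 kg·m/s = 7.823e-26 kg·m/s

Since Δp_min ∝ 1/Δx, when Δx is decreased to 1/5 of its original value, Δp_min increases to 5 times its original value.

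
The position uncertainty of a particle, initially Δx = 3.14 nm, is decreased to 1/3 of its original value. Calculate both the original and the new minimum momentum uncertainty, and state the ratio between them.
Original Δp_min = 1.679 × 10^-26 kg·m/s; new Δp'_min = 5.038 × 10^-26 kg·m/s; ratio Δp'_min/Δp_min = 3.

From the uncertainty principle ΔxΔp ≥ ℏ/2, the minimum momentum uncertainty is Δp_min = ℏ/(2Δx).

Original (Δx = 3.14 nm = 3.140e-09 m):
Δp_min = (1.055e-34 J·s)/(2 × 3.140e-09 m) = 1.679e-26 kg·m/s

When Δx → (1/3)Δx:
Δp'_min = ℏ/(2 × (1/3)Δx) = 3 × ℏ/(2Δx) = 3 × Δp_min
Δp'_min = 3 × 1.679e-26 kg·m/s = 5.038e-26 kg·m/s

Since Δp_min ∝ 1/Δx, when Δx is decreased to 1/3 of its original value, Δp_min increases to 3 times its original value.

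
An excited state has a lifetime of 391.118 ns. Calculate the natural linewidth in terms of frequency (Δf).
203.462 kHz

Using the energy-time uncertainty principle and E = hf:
ΔEΔt ≥ ℏ/2
hΔf·Δt ≥ ℏ/2

The minimum frequency uncertainty is:
Δf = ℏ/(2hτ) = 1/(4πτ)
Δf = 1/(4π × 3.911e-07 s)
Δf = 2.035e+05 Hz = 203.462 kHz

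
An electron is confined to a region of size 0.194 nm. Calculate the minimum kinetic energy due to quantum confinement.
253.081 meV

Using the uncertainty principle:

1. Position uncertainty: Δx ≈ 1.940e-10 m
2. Minimum momentum uncertainty: Δp = ℏ/(2Δx) = 2.718e-25 kg·m/s
3. Minimum kinetic energy:
   KE = (Δp)²/(2m) = (2.718e-25)²/(2 × 9.109e-31 kg)
   KE = 4.055e-20 J = 253.081 meV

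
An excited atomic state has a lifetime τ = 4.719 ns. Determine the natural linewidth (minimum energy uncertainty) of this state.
69.741 neV

Using the energy-time uncertainty principle:
ΔEΔt ≥ ℏ/2

The lifetime τ represents the time uncertainty Δt.
The natural linewidth (minimum energy uncertainty) is:

ΔE = ℏ/(2τ)
ΔE = (1.055e-34 J·s) / (2 × 4.719e-09 s)
ΔE = 1.117e-26 J = 69.741 neV

This natural linewidth limits the precision of spectroscopic measurements.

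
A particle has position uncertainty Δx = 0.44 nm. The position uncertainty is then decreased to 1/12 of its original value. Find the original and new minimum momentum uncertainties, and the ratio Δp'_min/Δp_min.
Original Δp_min = 1.198 × 10^-25 kg·m/s; new Δp'_min = 1.438 × 10^-24 kg·m/s; ratio Δp'_min/Δp_min = 12.

From the uncertainty principle ΔxΔp ≥ ℏ/2, the minimum momentum uncertainty is Δp_min = ℏ/(2Δx).

Original (Δx = 0.44 nm = 4.400e-10 m):
Δp_min = (1.055e-34 J·s)/(2 × 4.400e-10 m) = 1.198e-25 kg·m/s

When Δx → (1/12)Δx:
Δp'_min = ℏ/(2 × (1/12)Δx) = 12 × ℏ/(2Δx) = 12 × Δp_min
Δp'_min = 12 × 1.198e-25 kg·m/s = 1.438e-24 kg·m/s

Since Δp_min ∝ 1/Δx, when Δx is decreased to 1/12 of its original value, Δp_min increases to 12 times its original value.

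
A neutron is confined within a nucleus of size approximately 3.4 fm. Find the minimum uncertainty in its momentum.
1.551 × 10^-20 kg·m/s

Using the Heisenberg uncertainty principle:
ΔxΔp ≥ ℏ/2

With Δx ≈ L = 3.400e-15 m (the confinement size):
Δp_min = ℏ/(2Δx)
Δp_min = (1.055e-34 J·s) / (2 × 3.400e-15 m)
Δp_min = 1.551e-20 kg·m/s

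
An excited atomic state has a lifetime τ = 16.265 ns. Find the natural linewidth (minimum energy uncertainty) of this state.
20.234 neV

Using the energy-time uncertainty principle:
ΔEΔt ≥ ℏ/2

The lifetime τ represents the time uncertainty Δt.
The natural linewidth (minimum energy uncertainty) is:

ΔE = ℏ/(2τ)
ΔE = (1.055e-34 J·s) / (2 × 1.627e-08 s)
ΔE = 3.242e-27 J = 20.234 neV

This natural linewidth limits the precision of spectroscopic measurements.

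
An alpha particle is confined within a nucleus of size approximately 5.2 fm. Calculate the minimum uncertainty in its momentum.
1.014 × 10^-20 kg·m/s

Using the Heisenberg uncertainty principle:
ΔxΔp ≥ ℏ/2

With Δx ≈ L = 5.200e-15 m (the confinement size):
Δp_min = ℏ/(2Δx)
Δp_min = (1.055e-34 J·s) / (2 × 5.200e-15 m)
Δp_min = 1.014e-20 kg·m/s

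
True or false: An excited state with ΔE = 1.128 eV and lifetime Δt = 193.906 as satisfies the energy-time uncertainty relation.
No, it violates the uncertainty relation.

Calculate the product ΔEΔt:
ΔE = 1.128 eV = 1.807e-19 J
ΔEΔt = (1.807e-19 J) × (1.939e-16 s)
ΔEΔt = 3.504e-35 J·s

Compare to the minimum allowed value ℏ/2:
ℏ/2 = 5.273e-35 J·s

Since ΔEΔt = 3.504e-35 J·s < 5.273e-35 J·s = ℏ/2,
this violates the uncertainty relation.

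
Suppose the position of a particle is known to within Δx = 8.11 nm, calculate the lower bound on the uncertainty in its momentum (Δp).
6.502 × 10^-27 kg·m/s

Using the Heisenberg uncertainty principle:
ΔxΔp ≥ ℏ/2

The minimum uncertainty in momentum is:
Δp_min = ℏ/(2Δx)
Δp_min = (1.055e-34 J·s) / (2 × 8.110e-09 m)
Δp_min = 6.502e-27 kg·m/s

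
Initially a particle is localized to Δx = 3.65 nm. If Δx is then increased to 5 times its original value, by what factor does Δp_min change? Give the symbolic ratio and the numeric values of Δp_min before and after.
Original Δp_min = 1.445 × 10^-26 kg·m/s; new Δp'_min = 2.889 × 10^-27 kg·m/s; ratio Δp'_min/Δp_min = 1/5.

From the uncertainty principle ΔxΔp ≥ ℏ/2, the minimum momentum uncertainty is Δp_min = ℏ/(2Δx).

Original (Δx = 3.65 nm = 3.650e-09 m):
Δp_min = (1.055e-34 J·s)/(2 × 3.650e-09 m) = 1.445e-26 kg·m/s

When Δx → 5Δx:
Δp'_min = ℏ/(2 × 5Δx) = (1/5) × ℏ/(2Δx) = (1/5) × Δp_min
Δp'_min = 1/5 × 1.445e-26 kg·m/s = 2.889e-27 kg·m/s

Since Δp_min ∝ 1/Δx, when Δx is increased to 5 times its original value, Δp_min decreases to 1/5 of its original value.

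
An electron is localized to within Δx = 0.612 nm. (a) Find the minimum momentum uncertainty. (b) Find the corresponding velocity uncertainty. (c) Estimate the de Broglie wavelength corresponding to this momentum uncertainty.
(a) Δp_min = 8.616 × 10^-26 kg·m/s
(b) Δv_min = 94.581 km/s
(c) λ_dB = 7.691 nm

Step-by-step:

(a) From the uncertainty principle:
Δp_min = ℏ/(2Δx) = (1.055e-34 J·s)/(2 × 6.120e-10 m) = 8.616e-26 kg·m/s

(b) The velocity uncertainty:
Δv = Δp/m = (8.616e-26 kg·m/s)/(9.109e-31 kg) = 9.458e+04 m/s = 94.581 km/s

(c) The de Broglie wavelength for this momentum:
λ = h/p = (6.626e-34 J·s)/(8.616e-26 kg·m/s) = 7.691e-09 m = 7.691 nm

Note: The de Broglie wavelength is comparable to the localization size, as expected from wave-particle duality.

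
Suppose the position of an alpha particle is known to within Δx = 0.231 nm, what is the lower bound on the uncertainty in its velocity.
34.353 m/s

Using the Heisenberg uncertainty principle and Δp = mΔv:
ΔxΔp ≥ ℏ/2
Δx(mΔv) ≥ ℏ/2

The minimum uncertainty in velocity is:
Δv_min = ℏ/(2mΔx)
Δv_min = (1.055e-34 J·s) / (2 × 6.645e-27 kg × 2.310e-10 m)
Δv_min = 3.435e+01 m/s = 34.353 m/s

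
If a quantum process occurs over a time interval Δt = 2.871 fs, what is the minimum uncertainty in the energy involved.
114.631 meV

Using the energy-time uncertainty principle:
ΔEΔt ≥ ℏ/2

The minimum uncertainty in energy is:
ΔE_min = ℏ/(2Δt)
ΔE_min = (1.055e-34 J·s) / (2 × 2.871e-15 s)
ΔE_min = 1.837e-20 J = 114.631 meV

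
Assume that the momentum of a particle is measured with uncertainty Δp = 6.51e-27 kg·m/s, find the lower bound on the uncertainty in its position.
8.100 nm

Using the Heisenberg uncertainty principle:
ΔxΔp ≥ ℏ/2

The minimum uncertainty in position is:
Δx_min = ℏ/(2Δp)
Δx_min = (1.055e-34 J·s) / (2 × 6.510e-27 kg·m/s)
Δx_min = 8.100e-09 m = 8.100 nm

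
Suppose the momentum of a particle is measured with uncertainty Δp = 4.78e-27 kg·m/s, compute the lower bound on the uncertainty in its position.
11.031 nm

Using the Heisenberg uncertainty principle:
ΔxΔp ≥ ℏ/2

The minimum uncertainty in position is:
Δx_min = ℏ/(2Δp)
Δx_min = (1.055e-34 J·s) / (2 × 4.780e-27 kg·m/s)
Δx_min = 1.103e-08 m = 11.031 nm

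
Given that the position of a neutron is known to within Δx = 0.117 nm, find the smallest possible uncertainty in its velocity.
269.069 m/s

Using the Heisenberg uncertainty principle and Δp = mΔv:
ΔxΔp ≥ ℏ/2
Δx(mΔv) ≥ ℏ/2

The minimum uncertainty in velocity is:
Δv_min = ℏ/(2mΔx)
Δv_min = (1.055e-34 J·s) / (2 × 1.675e-27 kg × 1.170e-10 m)
Δv_min = 2.691e+02 m/s = 269.069 m/s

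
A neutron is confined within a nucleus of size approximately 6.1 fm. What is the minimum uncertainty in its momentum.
8.644 × 10^-21 kg·m/s

Using the Heisenberg uncertainty principle:
ΔxΔp ≥ ℏ/2

With Δx ≈ L = 6.100e-15 m (the confinement size):
Δp_min = ℏ/(2Δx)
Δp_min = (1.055e-34 J·s) / (2 × 6.100e-15 m)
Δp_min = 8.644e-21 kg·m/s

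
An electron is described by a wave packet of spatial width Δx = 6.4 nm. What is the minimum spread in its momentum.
8.239 × 10^-27 kg·m/s

For a wave packet, the spatial width Δx and momentum spread Δp are related by the uncertainty principle:
ΔxΔp ≥ ℏ/2

The minimum momentum spread is:
Δp_min = ℏ/(2Δx)
Δp_min = (1.055e-34 J·s) / (2 × 6.400e-09 m)
Δp_min = 8.239e-27 kg·m/s

A wave packet cannot have both a well-defined position and well-defined momentum.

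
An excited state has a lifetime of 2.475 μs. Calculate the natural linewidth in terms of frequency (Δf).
32.153 kHz

Using the energy-time uncertainty principle and E = hf:
ΔEΔt ≥ ℏ/2
hΔf·Δt ≥ ℏ/2

The minimum frequency uncertainty is:
Δf = ℏ/(2hτ) = 1/(4πτ)
Δf = 1/(4π × 2.475e-06 s)
Δf = 3.215e+04 Hz = 32.153 kHz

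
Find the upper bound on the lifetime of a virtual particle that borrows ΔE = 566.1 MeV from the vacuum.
5.814 × 10^-25 s

Using the energy-time uncertainty principle:
ΔEΔt ≥ ℏ/2

For a virtual particle borrowing energy ΔE, the maximum lifetime is:
Δt_max = ℏ/(2ΔE)

Converting energy:
ΔE = 566.1 MeV = 9.070e-11 J

Δt_max = (1.055e-34 J·s) / (2 × 9.070e-11 J)
Δt_max = 5.814e-25 s = 5.814 × 10^-25 s

Virtual particles with higher borrowed energy exist for shorter times.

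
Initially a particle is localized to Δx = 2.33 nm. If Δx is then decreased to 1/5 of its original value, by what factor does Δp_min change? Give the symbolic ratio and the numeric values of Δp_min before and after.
Original Δp_min = 2.263 × 10^-26 kg·m/s; new Δp'_min = 1.132 × 10^-25 kg·m/s; ratio Δp'_min/Δp_min = 5.

From the uncertainty principle ΔxΔp ≥ ℏ/2, the minimum momentum uncertainty is Δp_min = ℏ/(2Δx).

Original (Δx = 2.33 nm = 2.330e-09 m):
Δp_min = (1.055e-34 J·s)/(2 × 2.330e-09 m) = 2.263e-26 kg·m/s

When Δx → (1/5)Δx:
Δp'_min = ℏ/(2 × (1/5)Δx) = 5 × ℏ/(2Δx) = 5 × Δp_min
Δp'_min = 5 × 2.263e-26 kg·m/s = 1.132e-25 kg·m/s

Since Δp_min ∝ 1/Δx, when Δx is decreased to 1/5 of its original value, Δp_min increases to 5 times its original value.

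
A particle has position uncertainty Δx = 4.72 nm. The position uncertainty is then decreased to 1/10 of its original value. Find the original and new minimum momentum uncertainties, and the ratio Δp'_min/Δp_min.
Original Δp_min = 1.117 × 10^-26 kg·m/s; new Δp'_min = 1.117 × 10^-25 kg·m/s; ratio Δp'_min/Δp_min = 10.

From the uncertainty principle ΔxΔp ≥ ℏ/2, the minimum momentum uncertainty is Δp_min = ℏ/(2Δx).

Original (Δx = 4.72 nm = 4.720e-09 m):
Δp_min = (1.055e-34 J·s)/(2 × 4.720e-09 m) = 1.117e-26 kg·m/s

When Δx → (1/10)Δx:
Δp'_min = ℏ/(2 × (1/10)Δx) = 10 × ℏ/(2Δx) = 10 × Δp_min
Δp'_min = 10 × 1.117e-26 kg·m/s = 1.117e-25 kg·m/s

Since Δp_min ∝ 1/Δx, when Δx is decreased to 1/10 of its original value, Δp_min increases to 10 times its original value.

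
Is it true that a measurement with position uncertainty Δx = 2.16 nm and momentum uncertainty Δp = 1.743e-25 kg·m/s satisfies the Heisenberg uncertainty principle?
Yes, it satisfies the uncertainty principle.

Calculate the product ΔxΔp:
ΔxΔp = (2.160e-09 m) × (1.743e-25 kg·m/s)
ΔxΔp = 3.765e-34 J·s

Compare to the minimum allowed value ℏ/2:
ℏ/2 = 5.273e-35 J·s

Since ΔxΔp = 3.765e-34 J·s ≥ 5.273e-35 J·s = ℏ/2,
the measurement satisfies the uncertainty principle.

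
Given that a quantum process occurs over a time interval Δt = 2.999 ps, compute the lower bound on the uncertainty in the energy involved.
109.739 μeV

Using the energy-time uncertainty principle:
ΔEΔt ≥ ℏ/2

The minimum uncertainty in energy is:
ΔE_min = ℏ/(2Δt)
ΔE_min = (1.055e-34 J·s) / (2 × 2.999e-12 s)
ΔE_min = 1.758e-23 J = 109.739 μeV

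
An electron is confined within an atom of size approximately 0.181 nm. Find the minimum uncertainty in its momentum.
2.913 × 10^-25 kg·m/s

Using the Heisenberg uncertainty principle:
ΔxΔp ≥ ℏ/2

With Δx ≈ L = 1.810e-10 m (the confinement size):
Δp_min = ℏ/(2Δx)
Δp_min = (1.055e-34 J·s) / (2 × 1.810e-10 m)
Δp_min = 2.913e-25 kg·m/s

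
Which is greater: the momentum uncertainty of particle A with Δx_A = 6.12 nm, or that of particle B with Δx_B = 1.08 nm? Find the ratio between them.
Particle B has the larger minimum momentum uncertainty, by a factor of 5.67.

For each particle, the minimum momentum uncertainty is Δp_min = ℏ/(2Δx):

Particle A: Δp_A = ℏ/(2×6.120e-09 m) = 8.616e-27 kg·m/s
Particle B: Δp_B = ℏ/(2×1.080e-09 m) = 4.882e-26 kg·m/s

Ratio: Δp_B/Δp_A = 5.67

Since Δp_min ∝ 1/Δx, the particle with smaller position uncertainty (B) has larger momentum uncertainty.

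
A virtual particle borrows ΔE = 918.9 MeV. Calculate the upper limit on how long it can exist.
3.582 × 10^-25 s

Using the energy-time uncertainty principle:
ΔEΔt ≥ ℏ/2

For a virtual particle borrowing energy ΔE, the maximum lifetime is:
Δt_max = ℏ/(2ΔE)

Converting energy:
ΔE = 918.9 MeV = 1.472e-10 J

Δt_max = (1.055e-34 J·s) / (2 × 1.472e-10 J)
Δt_max = 3.582e-25 s = 3.582 × 10^-25 s

Virtual particles with higher borrowed energy exist for shorter times.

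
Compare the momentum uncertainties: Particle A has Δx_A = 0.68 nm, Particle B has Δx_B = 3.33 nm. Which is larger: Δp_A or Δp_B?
Particle A has the larger minimum momentum uncertainty, by a factor of 4.90.

For each particle, the minimum momentum uncertainty is Δp_min = ℏ/(2Δx):

Particle A: Δp_A = ℏ/(2×6.800e-10 m) = 7.754e-26 kg·m/s
Particle B: Δp_B = ℏ/(2×3.330e-09 m) = 1.583e-26 kg·m/s

Ratio: Δp_A/Δp_B = 4.90

Since Δp_min ∝ 1/Δx, the particle with smaller position uncertainty (A) has larger momentum uncertainty.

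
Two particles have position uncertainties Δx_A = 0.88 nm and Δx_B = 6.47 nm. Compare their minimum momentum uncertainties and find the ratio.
Particle A has the larger minimum momentum uncertainty, by a factor of 7.35.

For each particle, the minimum momentum uncertainty is Δp_min = ℏ/(2Δx):

Particle A: Δp_A = ℏ/(2×8.800e-10 m) = 5.992e-26 kg·m/s
Particle B: Δp_B = ℏ/(2×6.470e-09 m) = 8.150e-27 kg·m/s

Ratio: Δp_A/Δp_B = 7.35

Since Δp_min ∝ 1/Δx, the particle with smaller position uncertainty (A) has larger momentum uncertainty.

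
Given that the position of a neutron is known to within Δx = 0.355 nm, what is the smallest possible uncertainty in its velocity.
88.679 m/s

Using the Heisenberg uncertainty principle and Δp = mΔv:
ΔxΔp ≥ ℏ/2
Δx(mΔv) ≥ ℏ/2

The minimum uncertainty in velocity is:
Δv_min = ℏ/(2mΔx)
Δv_min = (1.055e-34 J·s) / (2 × 1.675e-27 kg × 3.550e-10 m)
Δv_min = 8.868e+01 m/s = 88.679 m/s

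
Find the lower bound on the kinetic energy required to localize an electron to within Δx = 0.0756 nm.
1.667 eV

Localizing a particle requires giving it sufficient momentum uncertainty:

1. From uncertainty principle: Δp ≥ ℏ/(2Δx)
   Δp_min = (1.055e-34 J·s) / (2 × 7.560e-11 m)
   Δp_min = 6.975e-25 kg·m/s

2. This momentum uncertainty corresponds to kinetic energy:
   KE ≈ (Δp)²/(2m) = (6.975e-25)²/(2 × 9.109e-31 kg)
   KE = 2.670e-19 J = 1.667 eV

Tighter localization requires more energy.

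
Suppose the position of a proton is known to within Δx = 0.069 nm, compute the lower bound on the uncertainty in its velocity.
456.877 m/s

Using the Heisenberg uncertainty principle and Δp = mΔv:
ΔxΔp ≥ ℏ/2
Δx(mΔv) ≥ ℏ/2

The minimum uncertainty in velocity is:
Δv_min = ℏ/(2mΔx)
Δv_min = (1.055e-34 J·s) / (2 × 1.673e-27 kg × 6.900e-11 m)
Δv_min = 4.569e+02 m/s = 456.877 m/s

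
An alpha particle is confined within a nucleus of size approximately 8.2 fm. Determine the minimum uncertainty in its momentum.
6.430 × 10^-21 kg·m/s

Using the Heisenberg uncertainty principle:
ΔxΔp ≥ ℏ/2

With Δx ≈ L = 8.200e-15 m (the confinement size):
Δp_min = ℏ/(2Δx)
Δp_min = (1.055e-34 J·s) / (2 × 8.200e-15 m)
Δp_min = 6.430e-21 kg·m/s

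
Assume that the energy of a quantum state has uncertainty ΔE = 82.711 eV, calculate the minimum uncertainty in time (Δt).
3.979 as

Using the energy-time uncertainty principle:
ΔEΔt ≥ ℏ/2

The minimum uncertainty in time is:
Δt_min = ℏ/(2ΔE)
Δt_min = (1.055e-34 J·s) / (2 × 1.325e-17 J)
Δt_min = 3.979e-18 s = 3.979 as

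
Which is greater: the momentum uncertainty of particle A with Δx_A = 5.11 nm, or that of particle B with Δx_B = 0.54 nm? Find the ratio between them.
Particle B has the larger minimum momentum uncertainty, by a factor of 9.46.

For each particle, the minimum momentum uncertainty is Δp_min = ℏ/(2Δx):

Particle A: Δp_A = ℏ/(2×5.110e-09 m) = 1.032e-26 kg·m/s
Particle B: Δp_B = ℏ/(2×5.400e-10 m) = 9.765e-26 kg·m/s

Ratio: Δp_B/Δp_A = 9.46

Since Δp_min ∝ 1/Δx, the particle with smaller position uncertainty (B) has larger momentum uncertainty.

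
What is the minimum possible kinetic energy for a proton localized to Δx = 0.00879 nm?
67.139 meV

Localizing a particle requires giving it sufficient momentum uncertainty:

1. From uncertainty principle: Δp ≥ ℏ/(2Δx)
   Δp_min = (1.055e-34 J·s) / (2 × 8.790e-12 m)
   Δp_min = 5.999e-24 kg·m/s

2. This momentum uncertainty corresponds to kinetic energy:
   KE ≈ (Δp)²/(2m) = (5.999e-24)²/(2 × 1.673e-27 kg)
   KE = 1.076e-20 J = 67.139 meV

Tighter localization requires more energy.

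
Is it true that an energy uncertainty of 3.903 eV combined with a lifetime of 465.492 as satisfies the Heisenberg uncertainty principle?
Yes, it satisfies the uncertainty relation.

Calculate the product ΔEΔt:
ΔE = 3.903 eV = 6.253e-19 J
ΔEΔt = (6.253e-19 J) × (4.655e-16 s)
ΔEΔt = 2.911e-34 J·s

Compare to the minimum allowed value ℏ/2:
ℏ/2 = 5.273e-35 J·s

Since ΔEΔt = 2.911e-34 J·s ≥ 5.273e-35 J·s = ℏ/2,
this satisfies the uncertainty relation.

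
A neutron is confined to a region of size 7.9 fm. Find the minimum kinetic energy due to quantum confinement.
83.005 keV

Using the uncertainty principle:

1. Position uncertainty: Δx ≈ 7.900e-15 m
2. Minimum momentum uncertainty: Δp = ℏ/(2Δx) = 6.675e-21 kg·m/s
3. Minimum kinetic energy:
   KE = (Δp)²/(2m) = (6.675e-21)²/(2 × 1.675e-27 kg)
   KE = 1.330e-14 J = 83.005 keV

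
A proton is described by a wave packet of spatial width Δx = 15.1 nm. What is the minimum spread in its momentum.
3.492 × 10^-27 kg·m/s

For a wave packet, the spatial width Δx and momentum spread Δp are related by the uncertainty principle:
ΔxΔp ≥ ℏ/2

The minimum momentum spread is:
Δp_min = ℏ/(2Δx)
Δp_min = (1.055e-34 J·s) / (2 × 1.510e-08 m)
Δp_min = 3.492e-27 kg·m/s

A wave packet cannot have both a well-defined position and well-defined momentum.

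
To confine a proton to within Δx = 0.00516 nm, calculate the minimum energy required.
194.830 meV

Localizing a particle requires giving it sufficient momentum uncertainty:

1. From uncertainty principle: Δp ≥ ℏ/(2Δx)
   Δp_min = (1.055e-34 J·s) / (2 × 5.160e-12 m)
   Δp_min = 1.022e-23 kg·m/s

2. This momentum uncertainty corresponds to kinetic energy:
   KE ≈ (Δp)²/(2m) = (1.022e-23)²/(2 × 1.673e-27 kg)
   KE = 3.122e-20 J = 194.830 meV

Tighter localization requires more energy.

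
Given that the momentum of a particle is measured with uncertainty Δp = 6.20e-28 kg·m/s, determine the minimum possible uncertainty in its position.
85.046 nm

Using the Heisenberg uncertainty principle:
ΔxΔp ≥ ℏ/2

The minimum uncertainty in position is:
Δx_min = ℏ/(2Δp)
Δx_min = (1.055e-34 J·s) / (2 × 6.200e-28 kg·m/s)
Δx_min = 8.505e-08 m = 85.046 nm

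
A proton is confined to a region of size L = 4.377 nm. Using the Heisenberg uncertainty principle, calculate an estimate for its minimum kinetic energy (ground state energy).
270.770 neV

Using the uncertainty principle to estimate ground state energy:

1. The position uncertainty is approximately the confinement size:
   Δx ≈ L = 4.377e-09 m

2. From ΔxΔp ≥ ℏ/2, the minimum momentum uncertainty is:
   Δp ≈ ℏ/(2L) = 1.205e-26 kg·m/s

3. The kinetic energy is approximately:
   KE ≈ (Δp)²/(2m) = (1.205e-26)²/(2 × 1.673e-27 kg)
   KE ≈ 4.338e-26 J = 270.770 neV

This is an order-of-magnitude estimate of the ground state energy.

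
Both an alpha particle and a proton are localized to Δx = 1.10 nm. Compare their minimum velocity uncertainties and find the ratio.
The proton has the larger minimum velocity uncertainty, by a ratio of 4.0.

For both particles, Δp_min = ℏ/(2Δx) = 4.794e-26 kg·m/s (same for both).

The velocity uncertainty is Δv = Δp/m:
- alpha particle: Δv = 4.794e-26 / 6.645e-27 = 7.214e+00 m/s = 7.214 m/s
- proton: Δv = 4.794e-26 / 1.673e-27 = 2.866e+01 m/s = 28.659 m/s

Ratio: 2.866e+01 / 7.214e+00 = 4.0

The lighter particle has larger velocity uncertainty because Δv ∝ 1/m.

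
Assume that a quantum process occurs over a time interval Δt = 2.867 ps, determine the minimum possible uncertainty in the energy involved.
114.791 μeV

Using the energy-time uncertainty principle:
ΔEΔt ≥ ℏ/2

The minimum uncertainty in energy is:
ΔE_min = ℏ/(2Δt)
ΔE_min = (1.055e-34 J·s) / (2 × 2.867e-12 s)
ΔE_min = 1.839e-23 J = 114.791 μeV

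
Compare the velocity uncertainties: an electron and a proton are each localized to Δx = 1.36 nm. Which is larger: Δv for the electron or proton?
The electron has the larger minimum velocity uncertainty, by a ratio of 1836.2.

For both particles, Δp_min = ℏ/(2Δx) = 3.877e-26 kg·m/s (same for both).

The velocity uncertainty is Δv = Δp/m:
- electron: Δv = 3.877e-26 / 9.109e-31 = 4.256e+04 m/s = 42.562 km/s
- proton: Δv = 3.877e-26 / 1.673e-27 = 2.318e+01 m/s = 23.180 m/s

Ratio: 4.256e+04 / 2.318e+01 = 1836.2

The lighter particle has larger velocity uncertainty because Δv ∝ 1/m.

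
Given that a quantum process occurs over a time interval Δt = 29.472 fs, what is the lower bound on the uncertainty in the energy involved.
11.167 meV

Using the energy-time uncertainty principle:
ΔEΔt ≥ ℏ/2

The minimum uncertainty in energy is:
ΔE_min = ℏ/(2Δt)
ΔE_min = (1.055e-34 J·s) / (2 × 2.947e-14 s)
ΔE_min = 1.789e-21 J = 11.167 meV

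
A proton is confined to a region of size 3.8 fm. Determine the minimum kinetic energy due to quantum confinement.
359.242 keV

Using the uncertainty principle:

1. Position uncertainty: Δx ≈ 3.800e-15 m
2. Minimum momentum uncertainty: Δp = ℏ/(2Δx) = 1.388e-20 kg·m/s
3. Minimum kinetic energy:
   KE = (Δp)²/(2m) = (1.388e-20)²/(2 × 1.673e-27 kg)
   KE = 5.756e-14 J = 359.242 keV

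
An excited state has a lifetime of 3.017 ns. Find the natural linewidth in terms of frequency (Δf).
26.376 MHz

Using the energy-time uncertainty principle and E = hf:
ΔEΔt ≥ ℏ/2
hΔf·Δt ≥ ℏ/2

The minimum frequency uncertainty is:
Δf = ℏ/(2hτ) = 1/(4πτ)
Δf = 1/(4π × 3.017e-09 s)
Δf = 2.638e+07 Hz = 26.376 MHz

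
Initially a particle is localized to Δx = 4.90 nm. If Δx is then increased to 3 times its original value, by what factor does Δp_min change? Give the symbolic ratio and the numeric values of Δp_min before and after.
Original Δp_min = 1.076 × 10^-26 kg·m/s; new Δp'_min = 3.587 × 10^-27 kg·m/s; ratio Δp'_min/Δp_min = 1/3.

From the uncertainty principle ΔxΔp ≥ ℏ/2, the minimum momentum uncertainty is Δp_min = ℏ/(2Δx).

Original (Δx = 4.90 nm = 4.900e-09 m):
Δp_min = (1.055e-34 J·s)/(2 × 4.900e-09 m) = 1.076e-26 kg·m/s

When Δx → 3Δx:
Δp'_min = ℏ/(2 × 3Δx) = (1/3) × ℏ/(2Δx) = (1/3) × Δp_min
Δp'_min = 1/3 × 1.076e-26 kg·m/s = 3.587e-27 kg·m/s

Since Δp_min ∝ 1/Δx, when Δx is increased to 3 times its original value, Δp_min decreases to 1/3 of its original value.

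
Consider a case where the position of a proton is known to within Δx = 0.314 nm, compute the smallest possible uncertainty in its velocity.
100.397 m/s

Using the Heisenberg uncertainty principle and Δp = mΔv:
ΔxΔp ≥ ℏ/2
Δx(mΔv) ≥ ℏ/2

The minimum uncertainty in velocity is:
Δv_min = ℏ/(2mΔx)
Δv_min = (1.055e-34 J·s) / (2 × 1.673e-27 kg × 3.140e-10 m)
Δv_min = 1.004e+02 m/s = 100.397 m/s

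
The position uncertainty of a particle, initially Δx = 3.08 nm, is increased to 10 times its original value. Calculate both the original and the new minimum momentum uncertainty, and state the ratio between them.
Original Δp_min = 1.712 × 10^-26 kg·m/s; new Δp'_min = 1.712 × 10^-27 kg·m/s; ratio Δp'_min/Δp_min = 1/10.

From the uncertainty principle ΔxΔp ≥ ℏ/2, the minimum momentum uncertainty is Δp_min = ℏ/(2Δx).

Original (Δx = 3.08 nm = 3.080e-09 m):
Δp_min = (1.055e-34 J·s)/(2 × 3.080e-09 m) = 1.712e-26 kg·m/s

When Δx → 10Δx:
Δp'_min = ℏ/(2 × 10Δx) = (1/10) × ℏ/(2Δx) = (1/10) × Δp_min
Δp'_min = 1/10 × 1.712e-26 kg·m/s = 1.712e-27 kg·m/s

Since Δp_min ∝ 1/Δx, when Δx is increased to 10 times its original value, Δp_min decreases to 1/10 of its original value.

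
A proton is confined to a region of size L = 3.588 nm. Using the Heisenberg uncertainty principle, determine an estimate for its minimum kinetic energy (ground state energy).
402.948 neV

Using the uncertainty principle to estimate ground state energy:

1. The position uncertainty is approximately the confinement size:
   Δx ≈ L = 3.588e-09 m

2. From ΔxΔp ≥ ℏ/2, the minimum momentum uncertainty is:
   Δp ≈ ℏ/(2L) = 1.470e-26 kg·m/s

3. The kinetic energy is approximately:
   KE ≈ (Δp)²/(2m) = (1.470e-26)²/(2 × 1.673e-27 kg)
   KE ≈ 6.456e-26 J = 402.948 neV

This is an order-of-magnitude estimate of the ground state energy.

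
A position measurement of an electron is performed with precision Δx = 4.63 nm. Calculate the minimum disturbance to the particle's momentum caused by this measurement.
1.139 × 10^-26 kg·m/s

The uncertainty principle implies that measuring position disturbs momentum:
ΔxΔp ≥ ℏ/2

When we measure position with precision Δx, we necessarily introduce a momentum uncertainty:
Δp ≥ ℏ/(2Δx)
Δp_min = (1.055e-34 J·s) / (2 × 4.630e-09 m)
Δp_min = 1.139e-26 kg·m/s

The more precisely we measure position, the greater the momentum disturbance.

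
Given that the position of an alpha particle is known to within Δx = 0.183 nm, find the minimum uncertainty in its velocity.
43.363 m/s

Using the Heisenberg uncertainty principle and Δp = mΔv:
ΔxΔp ≥ ℏ/2
Δx(mΔv) ≥ ℏ/2

The minimum uncertainty in velocity is:
Δv_min = ℏ/(2mΔx)
Δv_min = (1.055e-34 J·s) / (2 × 6.645e-27 kg × 1.830e-10 m)
Δv_min = 4.336e+01 m/s = 43.363 m/s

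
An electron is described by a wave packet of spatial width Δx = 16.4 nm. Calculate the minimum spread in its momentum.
3.215 × 10^-27 kg·m/s

For a wave packet, the spatial width Δx and momentum spread Δp are related by the uncertainty principle:
ΔxΔp ≥ ℏ/2

The minimum momentum spread is:
Δp_min = ℏ/(2Δx)
Δp_min = (1.055e-34 J·s) / (2 × 1.640e-08 m)
Δp_min = 3.215e-27 kg·m/s

A wave packet cannot have both a well-defined position and well-defined momentum.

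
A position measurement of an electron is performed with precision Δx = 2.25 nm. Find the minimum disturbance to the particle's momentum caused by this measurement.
2.343 × 10^-26 kg·m/s

The uncertainty principle implies that measuring position disturbs momentum:
ΔxΔp ≥ ℏ/2

When we measure position with precision Δx, we necessarily introduce a momentum uncertainty:
Δp ≥ ℏ/(2Δx)
Δp_min = (1.055e-34 J·s) / (2 × 2.250e-09 m)
Δp_min = 2.343e-26 kg·m/s

The more precisely we measure position, the greater the momentum disturbance.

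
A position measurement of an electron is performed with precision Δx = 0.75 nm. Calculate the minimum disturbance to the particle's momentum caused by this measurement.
7.030 × 10^-26 kg·m/s

The uncertainty principle implies that measuring position disturbs momentum:
ΔxΔp ≥ ℏ/2

When we measure position with precision Δx, we necessarily introduce a momentum uncertainty:
Δp ≥ ℏ/(2Δx)
Δp_min = (1.055e-34 J·s) / (2 × 7.500e-10 m)
Δp_min = 7.030e-26 kg·m/s

The more precisely we measure position, the greater the momentum disturbance.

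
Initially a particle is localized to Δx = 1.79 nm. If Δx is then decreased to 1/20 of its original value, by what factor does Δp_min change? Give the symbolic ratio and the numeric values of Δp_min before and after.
Original Δp_min = 2.946 × 10^-26 kg·m/s; new Δp'_min = 5.891 × 10^-25 kg·m/s; ratio Δp'_min/Δp_min = 20.

From the uncertainty principle ΔxΔp ≥ ℏ/2, the minimum momentum uncertainty is Δp_min = ℏ/(2Δx).

Original (Δx = 1.79 nm = 1.790e-09 m):
Δp_min = (1.055e-34 J·s)/(2 × 1.790e-09 m) = 2.946e-26 kg·m/s

When Δx → (1/20)Δx:
Δp'_min = ℏ/(2 × (1/20)Δx) = 20 × ℏ/(2Δx) = 20 × Δp_min
Δp'_min = 20 × 2.946e-26 kg·m/s = 5.891e-25 kg·m/s

Since Δp_min ∝ 1/Δx, when Δx is decreased to 1/20 of its original value, Δp_min increases to 20 times its original value.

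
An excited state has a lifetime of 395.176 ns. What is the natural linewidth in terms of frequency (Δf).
201.372 kHz

Using the energy-time uncertainty principle and E = hf:
ΔEΔt ≥ ℏ/2
hΔf·Δt ≥ ℏ/2

The minimum frequency uncertainty is:
Δf = ℏ/(2hτ) = 1/(4πτ)
Δf = 1/(4π × 3.952e-07 s)
Δf = 2.014e+05 Hz = 201.372 kHz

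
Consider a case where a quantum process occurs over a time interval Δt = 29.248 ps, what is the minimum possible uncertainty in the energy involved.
11.252 μeV

Using the energy-time uncertainty principle:
ΔEΔt ≥ ℏ/2

The minimum uncertainty in energy is:
ΔE_min = ℏ/(2Δt)
ΔE_min = (1.055e-34 J·s) / (2 × 2.925e-11 s)
ΔE_min = 1.803e-24 J = 11.252 μeV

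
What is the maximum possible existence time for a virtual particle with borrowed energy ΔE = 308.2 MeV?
1.068 ys

Using the energy-time uncertainty principle:
ΔEΔt ≥ ℏ/2

For a virtual particle borrowing energy ΔE, the maximum lifetime is:
Δt_max = ℏ/(2ΔE)

Converting energy:
ΔE = 308.2 MeV = 4.938e-11 J

Δt_max = (1.055e-34 J·s) / (2 × 4.938e-11 J)
Δt_max = 1.068e-24 s = 1.068 ys

Virtual particles with higher borrowed energy exist for shorter times.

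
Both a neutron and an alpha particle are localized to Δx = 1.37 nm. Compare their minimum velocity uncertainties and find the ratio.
The neutron has the larger minimum velocity uncertainty, by a ratio of 4.0.

For both particles, Δp_min = ℏ/(2Δx) = 3.849e-26 kg·m/s (same for both).

The velocity uncertainty is Δv = Δp/m:
- neutron: Δv = 3.849e-26 / 1.675e-27 = 2.298e+01 m/s = 22.979 m/s
- alpha particle: Δv = 3.849e-26 / 6.645e-27 = 5.792e+00 m/s = 5.792 m/s

Ratio: 2.298e+01 / 5.792e+00 = 4.0

The lighter particle has larger velocity uncertainty because Δv ∝ 1/m.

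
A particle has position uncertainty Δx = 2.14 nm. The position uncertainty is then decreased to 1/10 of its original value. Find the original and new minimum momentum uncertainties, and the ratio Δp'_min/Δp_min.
Original Δp_min = 2.464 × 10^-26 kg·m/s; new Δp'_min = 2.464 × 10^-25 kg·m/s; ratio Δp'_min/Δp_min = 10.

From the uncertainty principle ΔxΔp ≥ ℏ/2, the minimum momentum uncertainty is Δp_min = ℏ/(2Δx).

Original (Δx = 2.14 nm = 2.140e-09 m):
Δp_min = (1.055e-34 J·s)/(2 × 2.140e-09 m) = 2.464e-26 kg·m/s

When Δx → (1/10)Δx:
Δp'_min = ℏ/(2 × (1/10)Δx) = 10 × ℏ/(2Δx) = 10 × Δp_min
Δp'_min = 10 × 2.464e-26 kg·m/s = 2.464e-25 kg·m/s

Since Δp_min ∝ 1/Δx, when Δx is decreased to 1/10 of its original value, Δp_min increases to 10 times its original value.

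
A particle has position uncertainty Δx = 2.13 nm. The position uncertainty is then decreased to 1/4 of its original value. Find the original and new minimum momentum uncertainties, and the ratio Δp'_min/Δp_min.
Original Δp_min = 2.476 × 10^-26 kg·m/s; new Δp'_min = 9.902 × 10^-26 kg·m/s; ratio Δp'_min/Δp_min = 4.

From the uncertainty principle ΔxΔp ≥ ℏ/2, the minimum momentum uncertainty is Δp_min = ℏ/(2Δx).

Original (Δx = 2.13 nm = 2.130e-09 m):
Δp_min = (1.055e-34 J·s)/(2 × 2.130e-09 m) = 2.476e-26 kg·m/s

When Δx → (1/4)Δx:
Δp'_min = ℏ/(2 × (1/4)Δx) = 4 × ℏ/(2Δx) = 4 × Δp_min
Δp'_min = 4 × 2.476e-26 kg·m/s = 9.902e-26 kg·m/s

Since Δp_min ∝ 1/Δx, when Δx is decreased to 1/4 of its original value, Δp_min increases to 4 times its original value.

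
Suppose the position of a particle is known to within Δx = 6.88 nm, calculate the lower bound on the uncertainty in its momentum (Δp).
7.664 × 10^-27 kg·m/s

Using the Heisenberg uncertainty principle:
ΔxΔp ≥ ℏ/2

The minimum uncertainty in momentum is:
Δp_min = ℏ/(2Δx)
Δp_min = (1.055e-34 J·s) / (2 × 6.880e-09 m)
Δp_min = 7.664e-27 kg·m/s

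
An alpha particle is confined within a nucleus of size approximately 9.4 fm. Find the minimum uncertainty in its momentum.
5.609 × 10^-21 kg·m/s

Using the Heisenberg uncertainty principle:
ΔxΔp ≥ ℏ/2

With Δx ≈ L = 9.400e-15 m (the confinement size):
Δp_min = ℏ/(2Δx)
Δp_min = (1.055e-34 J·s) / (2 × 9.400e-15 m)
Δp_min = 5.609e-21 kg·m/s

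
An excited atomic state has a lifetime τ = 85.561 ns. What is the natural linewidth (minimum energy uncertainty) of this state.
3.846 neV

Using the energy-time uncertainty principle:
ΔEΔt ≥ ℏ/2

The lifetime τ represents the time uncertainty Δt.
The natural linewidth (minimum energy uncertainty) is:

ΔE = ℏ/(2τ)
ΔE = (1.055e-34 J·s) / (2 × 8.556e-08 s)
ΔE = 6.163e-28 J = 3.846 neV

This natural linewidth limits the precision of spectroscopic measurements.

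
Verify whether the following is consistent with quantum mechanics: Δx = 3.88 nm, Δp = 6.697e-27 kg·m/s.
No, it violates the uncertainty principle (impossible measurement).

Calculate the product ΔxΔp:
ΔxΔp = (3.880e-09 m) × (6.697e-27 kg·m/s)
ΔxΔp = 2.598e-35 J·s

Compare to the minimum allowed value ℏ/2:
ℏ/2 = 5.273e-35 J·s

Since ΔxΔp = 2.598e-35 J·s < 5.273e-35 J·s = ℏ/2,
the measurement violates the uncertainty principle.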